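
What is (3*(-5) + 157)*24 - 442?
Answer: 2966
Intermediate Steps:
(3*(-5) + 157)*24 - 442 = (-15 + 157)*24 - 442 = 142*24 - 442 = 3408 - 442 = 2966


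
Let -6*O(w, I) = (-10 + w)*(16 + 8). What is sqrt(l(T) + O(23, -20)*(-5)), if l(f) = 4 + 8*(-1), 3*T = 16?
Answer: 16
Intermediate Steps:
T = 16/3 (T = (1/3)*16 = 16/3 ≈ 5.3333)
O(w, I) = 40 - 4*w (O(w, I) = -(-10 + w)*(16 + 8)/6 = -(-10 + w)*24/6 = -(-240 + 24*w)/6 = 40 - 4*w)
l(f) = -4 (l(f) = 4 - 8 = -4)
sqrt(l(T) + O(23, -20)*(-5)) = sqrt(-4 + (40 - 4*23)*(-5)) = sqrt(-4 + (40 - 92)*(-5)) = sqrt(-4 - 52*(-5)) = sqrt(-4 + 260) = sqrt(256) = 16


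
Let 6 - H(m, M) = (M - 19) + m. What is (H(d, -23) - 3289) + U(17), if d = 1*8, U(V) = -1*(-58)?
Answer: -3191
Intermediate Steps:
U(V) = 58
d = 8
H(m, M) = 25 - M - m (H(m, M) = 6 - ((M - 19) + m) = 6 - ((-19 + M) + m) = 6 - (-19 + M + m) = 6 + (19 - M - m) = 25 - M - m)
(H(d, -23) - 3289) + U(17) = ((25 - 1*(-23) - 1*8) - 3289) + 58 = ((25 + 23 - 8) - 3289) + 58 = (40 - 3289) + 58 = -3249 + 58 = -3191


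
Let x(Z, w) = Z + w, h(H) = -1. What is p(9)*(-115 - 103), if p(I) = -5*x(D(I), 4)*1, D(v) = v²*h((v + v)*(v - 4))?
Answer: -83930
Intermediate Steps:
D(v) = -v² (D(v) = v²*(-1) = -v²)
p(I) = -20 + 5*I² (p(I) = -5*(-I² + 4)*1 = -5*(4 - I²)*1 = (-20 + 5*I²)*1 = -20 + 5*I²)
p(9)*(-115 - 103) = (-20 + 5*9²)*(-115 - 103) = (-20 + 5*81)*(-218) = (-20 + 405)*(-218) = 385*(-218) = -83930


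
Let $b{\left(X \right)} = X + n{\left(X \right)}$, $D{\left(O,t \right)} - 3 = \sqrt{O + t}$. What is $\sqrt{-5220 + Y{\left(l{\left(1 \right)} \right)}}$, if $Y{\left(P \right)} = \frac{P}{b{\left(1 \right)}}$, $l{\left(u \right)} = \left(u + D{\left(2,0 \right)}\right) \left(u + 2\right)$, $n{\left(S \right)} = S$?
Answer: $\frac{\sqrt{-20856 + 6 \sqrt{2}}}{2} \approx 72.193 i$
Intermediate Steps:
$D{\left(O,t \right)} = 3 + \sqrt{O + t}$
$l{\left(u \right)} = \left(2 + u\right) \left(3 + u + \sqrt{2}\right)$ ($l{\left(u \right)} = \left(u + \left(3 + \sqrt{2 + 0}\right)\right) \left(u + 2\right) = \left(u + \left(3 + \sqrt{2}\right)\right) \left(2 + u\right) = \left(3 + u + \sqrt{2}\right) \left(2 + u\right) = \left(2 + u\right) \left(3 + u + \sqrt{2}\right)$)
$b{\left(X \right)} = 2 X$ ($b{\left(X \right)} = X + X = 2 X$)
$Y{\left(P \right)} = \frac{P}{2}$ ($Y{\left(P \right)} = \frac{P}{2 \cdot 1} = \frac{P}{2}$)
$\sqrt{-5220 + Y{\left(l{\left(1 \right)} \right)}} = \sqrt{-5220 + \frac{6 + 1^{2} + 2 \sqrt{2} + 5 \cdot 1 + 1 \sqrt{2}}{2}} = \sqrt{-5220 + \frac{6 + 1 + 2 \sqrt{2} + 5 + \sqrt{2}}{2}} = \sqrt{-5220 + \frac{12 + 3 \sqrt{2}}{2}} = \sqrt{-5220 + \left(6 + \frac{3 \sqrt{2}}{2}\right)} = \sqrt{-5214 + \frac{3 \sqrt{2}}{2}}$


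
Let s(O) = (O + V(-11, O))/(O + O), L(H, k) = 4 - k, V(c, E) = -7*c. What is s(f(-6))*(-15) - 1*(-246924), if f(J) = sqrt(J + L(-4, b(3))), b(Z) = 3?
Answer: 493833/2 + 231*I*sqrt(5)/2 ≈ 2.4692e+5 + 258.27*I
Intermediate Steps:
f(J) = sqrt(1 + J) (f(J) = sqrt(J + (4 - 1*3)) = sqrt(J + (4 - 3)) = sqrt(J + 1) = sqrt(1 + J))
s(O) = (77 + O)/(2*O) (s(O) = (O - 7*(-11))/(O + O) = (O + 77)/((2*O)) = (77 + O)*(1/(2*O)) = (77 + O)/(2*O))
s(f(-6))*(-15) - 1*(-246924) = ((77 + sqrt(1 - 6))/(2*(sqrt(1 - 6))))*(-15) - 1*(-246924) = ((77 + sqrt(-5))/(2*(sqrt(-5))))*(-15) + 246924 = ((77 + I*sqrt(5))/(2*((I*sqrt(5)))))*(-15) + 246924 = ((-I*sqrt(5)/5)*(77 + I*sqrt(5))/2)*(-15) + 246924 = -I*sqrt(5)*(77 + I*sqrt(5))/10*(-15) + 246924 = 3*I*sqrt(5)*(77 + I*sqrt(5))/2 + 246924 = 246924 + 3*I*sqrt(5)*(77 + I*sqrt(5))/2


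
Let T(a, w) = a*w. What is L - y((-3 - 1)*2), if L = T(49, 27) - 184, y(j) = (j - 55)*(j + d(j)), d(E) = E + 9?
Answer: 698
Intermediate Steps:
d(E) = 9 + E
y(j) = (-55 + j)*(9 + 2*j) (y(j) = (j - 55)*(j + (9 + j)) = (-55 + j)*(9 + 2*j))
L = 1139 (L = 49*27 - 184 = 1323 - 184 = 1139)
L - y((-3 - 1)*2) = 1139 - (-495 - 101*(-3 - 1)*2 + 2*((-3 - 1)*2)**2) = 1139 - (-495 - (-404)*2 + 2*(-4*2)**2) = 1139 - (-495 - 101*(-8) + 2*(-8)**2) = 1139 - (-495 + 808 + 2*64) = 1139 - (-495 + 808 + 128) = 1139 - 1*441 = 1139 - 441 = 698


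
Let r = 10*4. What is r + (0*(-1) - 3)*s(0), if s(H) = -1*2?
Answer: 46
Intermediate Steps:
s(H) = -2
r = 40
r + (0*(-1) - 3)*s(0) = 40 + (0*(-1) - 3)*(-2) = 40 + (0 - 3)*(-2) = 40 - 3*(-2) = 40 + 6 = 46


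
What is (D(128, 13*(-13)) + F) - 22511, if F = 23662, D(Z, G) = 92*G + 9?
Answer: -14388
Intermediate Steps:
D(Z, G) = 9 + 92*G
(D(128, 13*(-13)) + F) - 22511 = ((9 + 92*(13*(-13))) + 23662) - 22511 = ((9 + 92*(-169)) + 23662) - 22511 = ((9 - 15548) + 23662) - 22511 = (-15539 + 23662) - 22511 = 8123 - 22511 = -14388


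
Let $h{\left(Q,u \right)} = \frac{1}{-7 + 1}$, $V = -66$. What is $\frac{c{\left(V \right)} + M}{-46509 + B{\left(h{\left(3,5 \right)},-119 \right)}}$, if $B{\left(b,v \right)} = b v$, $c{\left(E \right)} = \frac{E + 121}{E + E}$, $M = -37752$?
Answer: $\frac{453029}{557870} \approx 0.81207$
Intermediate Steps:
$c{\left(E \right)} = \frac{121 + E}{2 E}$
$h{\left(Q,u \right)} = - \frac{1}{6}$ ($h{\left(Q,u \right)} = \frac{1}{-6} = - \frac{1}{6}$)
$\frac{c{\left(V \right)} + M}{-46509 + B{\left(h{\left(3,5 \right)},-119 \right)}} = \frac{\frac{121 - 66}{2 \left(-66\right)} - 37752}{-46509 - - \frac{119}{6}} = \frac{\frac{1}{2} \left(- \frac{1}{66}\right) 55 - 37752}{-46509 + \frac{119}{6}} = \frac{- \frac{5}{12} - 37752}{- \frac{278935}{6}} = \left(- \frac{453029}{12}\right) \left(- \frac{6}{278935}\right) = \frac{453029}{557870}$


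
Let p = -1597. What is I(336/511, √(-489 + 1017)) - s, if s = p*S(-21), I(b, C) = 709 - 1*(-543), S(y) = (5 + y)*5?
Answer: -126508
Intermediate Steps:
S(y) = 25 + 5*y
I(b, C) = 1252 (I(b, C) = 709 + 543 = 1252)
s = 127760 (s = -1597*(25 + 5*(-21)) = -1597*(25 - 105) = -1597*(-80) = 127760)
I(336/511, √(-489 + 1017)) - s = 1252 - 1*127760 = 1252 - 127760 = -126508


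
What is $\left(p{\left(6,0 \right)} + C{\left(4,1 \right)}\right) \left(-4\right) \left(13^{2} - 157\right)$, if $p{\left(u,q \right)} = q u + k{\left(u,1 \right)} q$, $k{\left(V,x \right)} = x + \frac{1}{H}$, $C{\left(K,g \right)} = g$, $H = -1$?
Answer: $-48$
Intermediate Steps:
$k{\left(V,x \right)} = -1 + x$ ($k{\left(V,x \right)} = x + \frac{1}{-1} = x - 1 = -1 + x$)
$p{\left(u,q \right)} = q u$ ($p{\left(u,q \right)} = q u + \left(-1 + 1\right) q = q u + 0 q = q u + 0 = q u$)
$\left(p{\left(6,0 \right)} + C{\left(4,1 \right)}\right) \left(-4\right) \left(13^{2} - 157\right) = \left(0 \cdot 6 + 1\right) \left(-4\right) \left(13^{2} - 157\right) = \left(0 + 1\right) \left(-4\right) \left(169 - 157\right) = 1 \left(-4\right) 12 = \left(-4\right) 12 = -48$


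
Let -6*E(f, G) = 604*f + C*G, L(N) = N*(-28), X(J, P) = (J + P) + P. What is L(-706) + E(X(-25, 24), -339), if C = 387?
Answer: 235909/6 ≈ 39318.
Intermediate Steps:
X(J, P) = J + 2*P
L(N) = -28*N
E(f, G) = -302*f/3 - 129*G/2 (E(f, G) = -(604*f + 387*G)/6 = -(387*G + 604*f)/6 = -302*f/3 - 129*G/2)
L(-706) + E(X(-25, 24), -339) = -28*(-706) + (-302*(-25 + 2*24)/3 - 129/2*(-339)) = 19768 + (-302*(-25 + 48)/3 + 43731/2) = 19768 + (-302/3*23 + 43731/2) = 19768 + (-6946/3 + 43731/2) = 19768 + 117301/6 = 235909/6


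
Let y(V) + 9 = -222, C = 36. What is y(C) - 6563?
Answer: -6794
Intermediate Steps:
y(V) = -231 (y(V) = -9 - 222 = -231)
y(C) - 6563 = -231 - 6563 = -6794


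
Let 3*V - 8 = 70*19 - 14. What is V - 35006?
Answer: -103694/3 ≈ -34565.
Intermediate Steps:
V = 1324/3 (V = 8/3 + (70*19 - 14)/3 = 8/3 + (1330 - 14)/3 = 8/3 + (⅓)*1316 = 8/3 + 1316/3 = 1324/3 ≈ 441.33)
V - 35006 = 1324/3 - 35006 = -103694/3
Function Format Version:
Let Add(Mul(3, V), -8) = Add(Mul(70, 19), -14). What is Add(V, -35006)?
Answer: Rational(-103694, 3) ≈ -34565.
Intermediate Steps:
V = Rational(1324, 3) (V = Add(Rational(8, 3), Mul(Rational(1, 3), Add(Mul(70, 19), -14))) = Add(Rational(8, 3), Mul(Rational(1, 3), Add(1330, -14))) = Add(Rational(8, 3), Mul(Rational(1, 3), 1316)) = Add(Rational(8, 3), Rational(1316, 3)) = Rational(1324, 3) ≈ 441.33)
Add(V, -35006) = Add(Rational(1324, 3), -35006) = Rational(-103694, 3)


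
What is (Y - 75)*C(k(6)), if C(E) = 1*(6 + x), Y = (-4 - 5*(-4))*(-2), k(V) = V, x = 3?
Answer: -963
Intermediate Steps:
Y = -32 (Y = (-4 + 20)*(-2) = 16*(-2) = -32)
C(E) = 9 (C(E) = 1*(6 + 3) = 1*9 = 9)
(Y - 75)*C(k(6)) = (-32 - 75)*9 = -107*9 = -963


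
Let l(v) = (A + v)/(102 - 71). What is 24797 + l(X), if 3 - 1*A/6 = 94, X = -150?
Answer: 768011/31 ≈ 24775.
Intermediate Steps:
A = -546 (A = 18 - 6*94 = 18 - 564 = -546)
l(v) = -546/31 + v/31 (l(v) = (-546 + v)/(102 - 71) = (-546 + v)/31 = (-546 + v)*(1/31) = -546/31 + v/31)
24797 + l(X) = 24797 + (-546/31 + (1/31)*(-150)) = 24797 + (-546/31 - 150/31) = 24797 - 696/31 = 768011/31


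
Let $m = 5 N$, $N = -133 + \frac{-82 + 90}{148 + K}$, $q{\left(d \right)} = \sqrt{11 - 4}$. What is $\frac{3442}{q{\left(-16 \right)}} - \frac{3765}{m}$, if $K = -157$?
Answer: $\frac{6777}{1205} + \frac{3442 \sqrt{7}}{7} \approx 1306.6$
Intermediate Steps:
$q{\left(d \right)} = \sqrt{7}$
$N = - \frac{1205}{9}$ ($N = -133 + \frac{-82 + 90}{148 - 157} = -133 + \frac{8}{-9} = -133 + 8 \left(- \frac{1}{9}\right) = -133 - \frac{8}{9} = - \frac{1205}{9} \approx -133.89$)
$m = - \frac{6025}{9}$ ($m = 5 \left(- \frac{1205}{9}\right) = - \frac{6025}{9} \approx -669.44$)
$\frac{3442}{q{\left(-16 \right)}} - \frac{3765}{m} = \frac{3442}{\sqrt{7}} - \frac{3765}{- \frac{6025}{9}} = 3442 \frac{\sqrt{7}}{7} - - \frac{6777}{1205} = \frac{3442 \sqrt{7}}{7} + \frac{6777}{1205} = \frac{6777}{1205} + \frac{3442 \sqrt{7}}{7}$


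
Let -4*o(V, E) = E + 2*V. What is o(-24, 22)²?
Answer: 169/4 ≈ 42.250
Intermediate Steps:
o(V, E) = -V/2 - E/4 (o(V, E) = -(E + 2*V)/4 = -V/2 - E/4)
o(-24, 22)² = (-½*(-24) - ¼*22)² = (12 - 11/2)² = (13/2)² = 169/4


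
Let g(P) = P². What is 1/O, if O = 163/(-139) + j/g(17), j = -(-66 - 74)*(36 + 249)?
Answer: 40171/5498993 ≈ 0.0073052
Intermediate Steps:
j = 39900 (j = -(-140)*285 = -1*(-39900) = 39900)
O = 5498993/40171 (O = 163/(-139) + 39900/(17²) = 163*(-1/139) + 39900/289 = -163/139 + 39900*(1/289) = -163/139 + 39900/289 = 5498993/40171 ≈ 136.89)
1/O = 1/(5498993/40171) = 40171/5498993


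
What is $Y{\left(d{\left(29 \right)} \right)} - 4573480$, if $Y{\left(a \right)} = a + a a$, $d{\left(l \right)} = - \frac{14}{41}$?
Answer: $- \frac{7688020258}{1681} \approx -4.5735 \cdot 10^{6}$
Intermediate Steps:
$d{\left(l \right)} = - \frac{14}{41}$ ($d{\left(l \right)} = \left(-14\right) \frac{1}{41} = - \frac{14}{41}$)
$Y{\left(a \right)} = a + a^{2}$
$Y{\left(d{\left(29 \right)} \right)} - 4573480 = - \frac{14 \left(1 - \frac{14}{41}\right)}{41} - 4573480 = \left(- \frac{14}{41}\right) \frac{27}{41} - 4573480 = - \frac{378}{1681} - 4573480 = - \frac{7688020258}{1681}$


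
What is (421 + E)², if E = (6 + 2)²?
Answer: 235225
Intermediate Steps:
E = 64 (E = 8² = 64)
(421 + E)² = (421 + 64)² = 485² = 235225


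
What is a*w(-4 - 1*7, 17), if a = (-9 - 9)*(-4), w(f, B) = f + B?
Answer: 432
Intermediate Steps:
w(f, B) = B + f
a = 72 (a = -18*(-4) = 72)
a*w(-4 - 1*7, 17) = 72*(17 + (-4 - 1*7)) = 72*(17 + (-4 - 7)) = 72*(17 - 11) = 72*6 = 432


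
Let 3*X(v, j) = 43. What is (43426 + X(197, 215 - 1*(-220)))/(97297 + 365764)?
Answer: 130321/1389183 ≈ 0.093811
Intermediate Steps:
X(v, j) = 43/3 (X(v, j) = (1/3)*43 = 43/3)
(43426 + X(197, 215 - 1*(-220)))/(97297 + 365764) = (43426 + 43/3)/(97297 + 365764) = (130321/3)/463061 = (130321/3)*(1/463061) = 130321/1389183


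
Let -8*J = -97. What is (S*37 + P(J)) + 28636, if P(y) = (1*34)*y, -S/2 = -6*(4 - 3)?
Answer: 117969/4 ≈ 29492.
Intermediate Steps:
S = 12 (S = -(-12)*(4 - 3) = -(-12) = -2*(-6) = 12)
J = 97/8 (J = -⅛*(-97) = 97/8 ≈ 12.125)
P(y) = 34*y
(S*37 + P(J)) + 28636 = (12*37 + 34*(97/8)) + 28636 = (444 + 1649/4) + 28636 = 3425/4 + 28636 = 117969/4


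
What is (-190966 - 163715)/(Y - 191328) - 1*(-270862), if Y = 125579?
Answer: 17809260319/65749 ≈ 2.7087e+5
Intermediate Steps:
(-190966 - 163715)/(Y - 191328) - 1*(-270862) = (-190966 - 163715)/(125579 - 191328) - 1*(-270862) = -354681/(-65749) + 270862 = -354681*(-1/65749) + 270862 = 354681/65749 + 270862 = 17809260319/65749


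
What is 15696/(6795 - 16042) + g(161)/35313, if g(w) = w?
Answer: -552784081/326539311 ≈ -1.6929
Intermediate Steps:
15696/(6795 - 16042) + g(161)/35313 = 15696/(6795 - 16042) + 161/35313 = 15696/(-9247) + 161*(1/35313) = 15696*(-1/9247) + 161/35313 = -15696/9247 + 161/35313 = -552784081/326539311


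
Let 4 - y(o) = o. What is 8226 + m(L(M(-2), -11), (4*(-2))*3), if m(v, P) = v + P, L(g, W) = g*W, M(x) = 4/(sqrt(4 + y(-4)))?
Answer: 8202 - 22*sqrt(3)/3 ≈ 8189.3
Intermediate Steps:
y(o) = 4 - o
M(x) = 2*sqrt(3)/3 (M(x) = 4/(sqrt(4 + (4 - 1*(-4)))) = 4/(sqrt(4 + (4 + 4))) = 4/(sqrt(4 + 8)) = 4/(sqrt(12)) = 4/((2*sqrt(3))) = 4*(sqrt(3)/6) = 2*sqrt(3)/3)
L(g, W) = W*g
m(v, P) = P + v
8226 + m(L(M(-2), -11), (4*(-2))*3) = 8226 + ((4*(-2))*3 - 22*sqrt(3)/3) = 8226 + (-8*3 - 22*sqrt(3)/3) = 8226 + (-24 - 22*sqrt(3)/3) = 8202 - 22*sqrt(3)/3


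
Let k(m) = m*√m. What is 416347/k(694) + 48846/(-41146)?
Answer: -3489/2939 + 416347*√694/481636 ≈ 21.586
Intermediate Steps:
k(m) = m^(3/2)
416347/k(694) + 48846/(-41146) = 416347/(694^(3/2)) + 48846/(-41146) = 416347/((694*√694)) + 48846*(-1/41146) = 416347*(√694/481636) - 3489/2939 = 416347*√694/481636 - 3489/2939 = -3489/2939 + 416347*√694/481636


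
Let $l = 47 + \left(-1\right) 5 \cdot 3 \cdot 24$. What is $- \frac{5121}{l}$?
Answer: $\frac{5121}{313} \approx 16.361$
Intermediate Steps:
$l = -313$ ($l = 47 + \left(-5\right) 3 \cdot 24 = 47 - 360 = -313$)
$- \frac{5121}{l} = - \frac{5121}{-313} = \left(-5121\right) \left(- \frac{1}{313}\right) = \frac{5121}{313}$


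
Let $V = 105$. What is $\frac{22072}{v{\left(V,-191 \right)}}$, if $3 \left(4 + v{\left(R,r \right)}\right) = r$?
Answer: $- \frac{66216}{203} \approx -326.19$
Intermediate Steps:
$v{\left(R,r \right)} = -4 + \frac{r}{3}$
$\frac{22072}{v{\left(V,-191 \right)}} = \frac{22072}{-4 + \frac{1}{3} \left(-191\right)} = \frac{22072}{-4 - \frac{191}{3}} = \frac{22072}{- \frac{203}{3}} = 22072 \left(- \frac{3}{203}\right) = - \frac{66216}{203}$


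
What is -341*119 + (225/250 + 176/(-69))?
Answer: -28000649/690 ≈ -40581.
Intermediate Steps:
-341*119 + (225/250 + 176/(-69)) = -40579 + (225*(1/250) + 176*(-1/69)) = -40579 + (9/10 - 176/69) = -40579 - 1139/690 = -28000649/690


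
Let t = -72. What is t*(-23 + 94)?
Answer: -5112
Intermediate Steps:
t*(-23 + 94) = -72*(-23 + 94) = -72*71 = -5112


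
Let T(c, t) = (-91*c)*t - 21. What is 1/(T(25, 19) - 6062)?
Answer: -1/49308 ≈ -2.0281e-5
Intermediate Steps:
T(c, t) = -21 - 91*c*t (T(c, t) = -91*c*t - 21 = -21 - 91*c*t)
1/(T(25, 19) - 6062) = 1/((-21 - 91*25*19) - 6062) = 1/((-21 - 43225) - 6062) = 1/(-43246 - 6062) = 1/(-49308) = -1/49308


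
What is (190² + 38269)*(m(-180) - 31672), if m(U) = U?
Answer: -2368801388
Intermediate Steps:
(190² + 38269)*(m(-180) - 31672) = (190² + 38269)*(-180 - 31672) = (36100 + 38269)*(-31852) = 74369*(-31852) = -2368801388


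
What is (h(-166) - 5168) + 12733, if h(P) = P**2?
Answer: 35121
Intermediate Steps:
(h(-166) - 5168) + 12733 = ((-166)**2 - 5168) + 12733 = (27556 - 5168) + 12733 = 22388 + 12733 = 35121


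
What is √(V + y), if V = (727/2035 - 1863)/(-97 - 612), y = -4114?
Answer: 4*I*√534919191409130/1442815 ≈ 64.12*I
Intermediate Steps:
V = 3790478/1442815 (V = (727*(1/2035) - 1863)/(-709) = (727/2035 - 1863)*(-1/709) = -3790478/2035*(-1/709) = 3790478/1442815 ≈ 2.6271)
√(V + y) = √(3790478/1442815 - 4114) = √(-5931950432/1442815) = 4*I*√534919191409130/1442815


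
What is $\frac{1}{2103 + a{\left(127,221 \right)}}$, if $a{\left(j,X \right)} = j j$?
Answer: $\frac{1}{18232} \approx 5.4849 \cdot 10^{-5}$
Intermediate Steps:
$a{\left(j,X \right)} = j^{2}$
$\frac{1}{2103 + a{\left(127,221 \right)}} = \frac{1}{2103 + 127^{2}} = \frac{1}{2103 + 16129} = \frac{1}{18232}$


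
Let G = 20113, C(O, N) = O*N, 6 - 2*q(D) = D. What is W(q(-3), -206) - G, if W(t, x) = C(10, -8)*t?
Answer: -20473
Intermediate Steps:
q(D) = 3 - D/2
C(O, N) = N*O
W(t, x) = -80*t (W(t, x) = (-8*10)*t = -80*t)
W(q(-3), -206) - G = -80*(3 - ½*(-3)) - 1*20113 = -80*(3 + 3/2) - 20113 = -80*9/2 - 20113 = -360 - 20113 = -20473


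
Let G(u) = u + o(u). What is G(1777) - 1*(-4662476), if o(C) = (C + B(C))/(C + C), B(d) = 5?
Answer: 8288378472/1777 ≈ 4.6643e+6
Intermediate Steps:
o(C) = (5 + C)/(2*C) (o(C) = (C + 5)/(C + C) = (5 + C)/((2*C)) = (5 + C)*(1/(2*C)) = (5 + C)/(2*C))
G(u) = u + (5 + u)/(2*u)
G(1777) - 1*(-4662476) = (½ + 1777 + (5/2)/1777) - 1*(-4662476) = (½ + 1777 + (5/2)*(1/1777)) + 4662476 = (½ + 1777 + 5/3554) + 4662476 = 3158620/1777 + 4662476 = 8288378472/1777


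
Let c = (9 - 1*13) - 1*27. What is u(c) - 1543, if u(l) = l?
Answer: -1574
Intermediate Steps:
c = -31 (c = (9 - 13) - 27 = -4 - 27 = -31)
u(c) - 1543 = -31 - 1543 = -1574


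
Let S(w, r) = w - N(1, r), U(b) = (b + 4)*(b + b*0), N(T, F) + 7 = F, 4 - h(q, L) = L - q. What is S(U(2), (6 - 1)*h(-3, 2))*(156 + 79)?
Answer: 5640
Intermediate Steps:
h(q, L) = 4 + q - L (h(q, L) = 4 - (L - q) = 4 + (q - L) = 4 + q - L)
N(T, F) = -7 + F
U(b) = b*(4 + b) (U(b) = (4 + b)*(b + 0) = (4 + b)*b = b*(4 + b))
S(w, r) = 7 + w - r (S(w, r) = w - (-7 + r) = w + (7 - r) = 7 + w - r)
S(U(2), (6 - 1)*h(-3, 2))*(156 + 79) = (7 + 2*(4 + 2) - (6 - 1)*(4 - 3 - 1*2))*(156 + 79) = (7 + 2*6 - 5*(4 - 3 - 2))*235 = (7 + 12 - 5*(-1))*235 = (7 + 12 - 1*(-5))*235 = (7 + 12 + 5)*235 = 24*235 = 5640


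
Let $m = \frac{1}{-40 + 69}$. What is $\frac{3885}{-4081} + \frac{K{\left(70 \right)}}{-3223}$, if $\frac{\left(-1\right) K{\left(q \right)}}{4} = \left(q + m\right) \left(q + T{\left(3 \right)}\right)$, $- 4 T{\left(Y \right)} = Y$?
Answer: $\frac{25101276}{4953751} \approx 5.0671$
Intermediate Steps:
$T{\left(Y \right)} = - \frac{Y}{4}$
$m = \frac{1}{29} \approx 0.034483$
$K{\left(q \right)} = - 4 \left(- \frac{3}{4} + q\right) \left(\frac{1}{29} + q\right)$ ($K{\left(q \right)} = - 4 \left(q + \frac{1}{29}\right) \left(q - \frac{3}{4}\right) = - 4 \left(\frac{1}{29} + q\right) \left(q - \frac{3}{4}\right) = - 4 \left(\frac{1}{29} + q\right) \left(- \frac{3}{4} + q\right) = - 4 \left(- \frac{3}{4} + q\right) \left(\frac{1}{29} + q\right)$)
$\frac{3885}{-4081} + \frac{K{\left(70 \right)}}{-3223} = \frac{3885}{-4081} + \frac{\frac{3}{29} - 4 \cdot 70^{2} + \frac{83}{29} \cdot 70}{-3223} = 3885 \left(- \frac{1}{4081}\right) + \left(\frac{3}{29} - 19600 + \frac{5810}{29}\right) \left(- \frac{1}{3223}\right) = - \frac{555}{583} + \left(\frac{3}{29} - 19600 + \frac{5810}{29}\right) \left(- \frac{1}{3223}\right) = - \frac{555}{583} - - \frac{562587}{93467} = - \frac{555}{583} + \frac{562587}{93467} = \frac{25101276}{4953751}$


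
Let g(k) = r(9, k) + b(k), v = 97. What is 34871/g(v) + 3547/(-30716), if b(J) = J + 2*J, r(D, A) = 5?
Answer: 267511931/2272984 ≈ 117.69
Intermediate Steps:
b(J) = 3*J
g(k) = 5 + 3*k
34871/g(v) + 3547/(-30716) = 34871/(5 + 3*97) + 3547/(-30716) = 34871/(5 + 291) + 3547*(-1/30716) = 34871/296 - 3547/30716 = 267511931/2272984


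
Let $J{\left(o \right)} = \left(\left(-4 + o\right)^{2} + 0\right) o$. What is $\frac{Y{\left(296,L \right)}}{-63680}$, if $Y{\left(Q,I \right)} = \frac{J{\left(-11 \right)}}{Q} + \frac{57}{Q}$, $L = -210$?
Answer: $\frac{1209}{9424640} \approx 0.00012828$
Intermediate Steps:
$J{\left(o \right)} = o \left(-4 + o\right)^{2}$ ($J{\left(o \right)} = \left(-4 + o\right)^{2} o = o \left(-4 + o\right)^{2}$)
$Y{\left(Q,I \right)} = - \frac{2418}{Q}$ ($Y{\left(Q,I \right)} = \frac{\left(-11\right) \left(-4 - 11\right)^{2}}{Q} + \frac{57}{Q} = \frac{\left(-11\right) \left(-15\right)^{2}}{Q} + \frac{57}{Q} = \frac{\left(-11\right) 225}{Q} + \frac{57}{Q} = - \frac{2475}{Q} + \frac{57}{Q} = - \frac{2418}{Q}$)
$\frac{Y{\left(296,L \right)}}{-63680} = \frac{\left(-2418\right) \frac{1}{296}}{-63680} = \left(-2418\right) \frac{1}{296} \left(- \frac{1}{63680}\right) = \left(- \frac{1209}{148}\right) \left(- \frac{1}{63680}\right) = \frac{1209}{9424640}$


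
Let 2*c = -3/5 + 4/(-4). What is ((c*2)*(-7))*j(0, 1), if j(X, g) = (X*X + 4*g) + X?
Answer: 224/5 ≈ 44.800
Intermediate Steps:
j(X, g) = X + X² + 4*g (j(X, g) = (X² + 4*g) + X = X + X² + 4*g)
c = -⅘ (c = (-3/5 + 4/(-4))/2 = (-3*⅕ + 4*(-¼))/2 = (-⅗ - 1)/2 = (½)*(-8/5) = -⅘ ≈ -0.80000)
((c*2)*(-7))*j(0, 1) = (-⅘*2*(-7))*(0 + 0² + 4*1) = (-8/5*(-7))*(0 + 0 + 4) = (56/5)*4 = 224/5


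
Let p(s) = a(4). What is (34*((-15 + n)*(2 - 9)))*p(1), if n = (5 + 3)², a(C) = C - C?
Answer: 0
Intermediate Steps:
a(C) = 0
p(s) = 0
n = 64 (n = 8² = 64)
(34*((-15 + n)*(2 - 9)))*p(1) = (34*((-15 + 64)*(2 - 9)))*0 = (34*(49*(-7)))*0 = (34*(-343))*0 = -11662*0 = 0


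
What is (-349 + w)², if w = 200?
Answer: 22201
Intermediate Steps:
(-349 + w)² = (-349 + 200)² = (-149)² = 22201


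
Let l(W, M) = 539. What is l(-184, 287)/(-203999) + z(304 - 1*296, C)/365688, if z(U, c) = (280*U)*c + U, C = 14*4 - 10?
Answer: 2603072890/9324998289 ≈ 0.27915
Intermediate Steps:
C = 46 (C = 56 - 10 = 46)
z(U, c) = U + 280*U*c (z(U, c) = 280*U*c + U = U + 280*U*c)
l(-184, 287)/(-203999) + z(304 - 1*296, C)/365688 = 539/(-203999) + ((304 - 1*296)*(1 + 280*46))/365688 = 539*(-1/203999) + ((304 - 296)*(1 + 12880))*(1/365688) = -539/203999 + (8*12881)*(1/365688) = -539/203999 + 103048*(1/365688) = -539/203999 + 12881/45711 = 2603072890/9324998289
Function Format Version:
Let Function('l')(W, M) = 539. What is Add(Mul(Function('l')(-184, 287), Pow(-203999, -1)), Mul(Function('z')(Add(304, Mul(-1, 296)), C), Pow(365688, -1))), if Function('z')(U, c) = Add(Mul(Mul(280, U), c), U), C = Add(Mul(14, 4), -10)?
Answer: Rational(2603072890, 9324998289) ≈ 0.27915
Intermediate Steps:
C = 46 (C = Add(56, -10) = 46)
Function('z')(U, c) = Add(U, Mul(280, U, c)) (Function('z')(U, c) = Add(Mul(280, U, c), U) = Add(U, Mul(280, U, c)))
Add(Mul(Function('l')(-184, 287), Pow(-203999, -1)), Mul(Function('z')(Add(304, Mul(-1, 296)), C), Pow(365688, -1))) = Add(Mul(539, Pow(-203999, -1)), Mul(Mul(Add(304, Mul(-1, 296)), Add(1, Mul(280, 46))), Pow(365688, -1))) = Add(Mul(539, Rational(-1, 203999)), Mul(Mul(Add(304, -296), Add(1, 12880)), Rational(1, 365688))) = Add(Rational(-539, 203999), Mul(Mul(8, 12881), Rational(1, 365688))) = Add(Rational(-539, 203999), Mul(103048, Rational(1, 365688))) = Add(Rational(-539, 203999), Rational(12881, 45711)) = Rational(2603072890, 9324998289)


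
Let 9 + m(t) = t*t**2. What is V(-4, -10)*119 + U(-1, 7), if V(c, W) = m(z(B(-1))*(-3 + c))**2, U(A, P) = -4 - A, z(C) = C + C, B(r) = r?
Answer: 890146772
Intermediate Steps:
z(C) = 2*C
m(t) = -9 + t**3 (m(t) = -9 + t*t**2 = -9 + t**3)
V(c, W) = (-9 + (6 - 2*c)**3)**2 (V(c, W) = (-9 + ((2*(-1))*(-3 + c))**3)**2 = (-9 + (-2*(-3 + c))**3)**2 = (-9 + (6 - 2*c)**3)**2)
V(-4, -10)*119 + U(-1, 7) = (9 + 8*(-3 - 4)**3)**2*119 + (-4 - 1*(-1)) = (9 + 8*(-7)**3)**2*119 + (-4 + 1) = (9 + 8*(-343))**2*119 - 3 = (9 - 2744)**2*119 - 3 = (-2735)**2*119 - 3 = 7480225*119 - 3 = 890146775 - 3 = 890146772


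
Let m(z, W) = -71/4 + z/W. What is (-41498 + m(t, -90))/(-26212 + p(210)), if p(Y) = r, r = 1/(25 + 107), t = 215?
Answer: 16441183/10379949 ≈ 1.5839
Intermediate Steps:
m(z, W) = -71/4 + z/W (m(z, W) = -71*1/4 + z/W = -71/4 + z/W)
r = 1/132 ≈ 0.0075758
p(Y) = 1/132
(-41498 + m(t, -90))/(-26212 + p(210)) = (-41498 + (-71/4 + 215/(-90)))/(-26212 + 1/132) = (-41498 + (-71/4 + 215*(-1/90)))/(-3459983/132) = (-41498 + (-71/4 - 43/18))*(-132/3459983) = (-41498 - 725/36)*(-132/3459983) = -1494653/36*(-132/3459983) = 16441183/10379949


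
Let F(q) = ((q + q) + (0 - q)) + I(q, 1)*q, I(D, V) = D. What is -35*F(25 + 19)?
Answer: -69300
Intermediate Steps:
F(q) = q + q**2 (F(q) = ((q + q) + (0 - q)) + q*q = (2*q - q) + q**2 = q + q**2)
-35*F(25 + 19) = -35*(25 + 19)*(1 + (25 + 19)) = -1540*(1 + 44) = -1540*45 = -35*1980 = -69300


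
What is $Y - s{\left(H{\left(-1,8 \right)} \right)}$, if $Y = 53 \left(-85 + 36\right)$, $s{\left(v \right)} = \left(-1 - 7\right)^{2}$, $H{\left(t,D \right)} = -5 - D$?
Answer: $-2661$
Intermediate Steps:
$s{\left(v \right)} = 64$ ($s{\left(v \right)} = \left(-8\right)^{2} = 64$)
$Y = -2597$ ($Y = 53 \left(-49\right) = -2597$)
$Y - s{\left(H{\left(-1,8 \right)} \right)} = -2597 - 64 = -2661$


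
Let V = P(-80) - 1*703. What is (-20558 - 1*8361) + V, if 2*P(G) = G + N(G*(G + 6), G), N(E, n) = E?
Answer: -26702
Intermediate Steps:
P(G) = G/2 + G*(6 + G)/2 (P(G) = (G + G*(G + 6))/2 = (G + G*(6 + G))/2 = G/2 + G*(6 + G)/2)
V = 2217 (V = (½)*(-80)*(7 - 80) - 1*703 = (½)*(-80)*(-73) - 703 = 2920 - 703 = 2217)
(-20558 - 1*8361) + V = (-20558 - 1*8361) + 2217 = (-20558 - 8361) + 2217 = -28919 + 2217 = -26702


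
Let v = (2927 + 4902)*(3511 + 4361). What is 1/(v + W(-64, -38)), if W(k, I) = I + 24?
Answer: 1/61629874 ≈ 1.6226e-8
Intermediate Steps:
W(k, I) = 24 + I
v = 61629888 (v = 7829*7872 = 61629888)
1/(v + W(-64, -38)) = 1/(61629888 + (24 - 38)) = 1/(61629888 - 14) = 1/61629874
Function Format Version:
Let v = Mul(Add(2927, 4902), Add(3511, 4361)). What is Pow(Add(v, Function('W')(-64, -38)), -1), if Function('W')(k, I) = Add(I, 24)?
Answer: Rational(1, 61629874) ≈ 1.6226e-8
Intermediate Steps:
Function('W')(k, I) = Add(24, I)
v = 61629888 (v = Mul(7829, 7872) = 61629888)
Pow(Add(v, Function('W')(-64, -38)), -1) = Pow(Add(61629888, Add(24, -38)), -1) = Pow(Add(61629888, -14), -1) = Pow(61629874, -1) = Rational(1, 61629874)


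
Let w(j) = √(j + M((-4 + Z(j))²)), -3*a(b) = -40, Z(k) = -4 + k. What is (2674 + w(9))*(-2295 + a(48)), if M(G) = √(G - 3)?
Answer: -18303530/3 - 6845*√(9 + I*√2)/3 ≈ -6.108e+6 - 536.15*I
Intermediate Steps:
a(b) = 40/3 (a(b) = -⅓*(-40) = 40/3)
M(G) = √(-3 + G)
w(j) = √(j + √(-3 + (-8 + j)²)) (w(j) = √(j + √(-3 + (-4 + (-4 + j))²)) = √(j + √(-3 + (-8 + j)²)))
(2674 + w(9))*(-2295 + a(48)) = (2674 + √(9 + √(-3 + (-8 + 9)²)))*(-2295 + 40/3) = (2674 + √(9 + √(-3 + 1²)))*(-6845/3) = (2674 + √(9 + √(-3 + 1)))*(-6845/3) = (2674 + √(9 + √(-2)))*(-6845/3) = (2674 + √(9 + I*√2))*(-6845/3) = -18303530/3 - 6845*√(9 + I*√2)/3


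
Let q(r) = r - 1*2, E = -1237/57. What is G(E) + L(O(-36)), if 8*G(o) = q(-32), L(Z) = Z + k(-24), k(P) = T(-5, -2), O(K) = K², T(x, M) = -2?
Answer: 5159/4 ≈ 1289.8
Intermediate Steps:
k(P) = -2
L(Z) = -2 + Z (L(Z) = Z - 2 = -2 + Z)
E = -1237/57 (E = -1237*1/57 = -1237/57 ≈ -21.702)
q(r) = -2 + r (q(r) = r - 2 = -2 + r)
G(o) = -17/4 (G(o) = (-2 - 32)/8 = (⅛)*(-34) = -17/4)
G(E) + L(O(-36)) = -17/4 + (-2 + (-36)²) = -17/4 + (-2 + 1296) = -17/4 + 1294 = 5159/4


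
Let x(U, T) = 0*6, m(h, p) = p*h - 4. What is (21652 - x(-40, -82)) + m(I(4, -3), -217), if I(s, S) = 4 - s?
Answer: 21648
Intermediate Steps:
m(h, p) = -4 + h*p (m(h, p) = h*p - 4 = -4 + h*p)
x(U, T) = 0
(21652 - x(-40, -82)) + m(I(4, -3), -217) = (21652 - 1*0) + (-4 + (4 - 1*4)*(-217)) = (21652 + 0) + (-4 + (4 - 4)*(-217)) = 21652 + (-4 + 0*(-217)) = 21652 + (-4 + 0) = 21652 - 4 = 21648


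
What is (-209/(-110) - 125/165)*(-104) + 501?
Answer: 63061/165 ≈ 382.19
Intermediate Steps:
(-209/(-110) - 125/165)*(-104) + 501 = (-209*(-1/110) - 125*1/165)*(-104) + 501 = (19/10 - 25/33)*(-104) + 501 = (377/330)*(-104) + 501 = -19604/165 + 501 = 63061/165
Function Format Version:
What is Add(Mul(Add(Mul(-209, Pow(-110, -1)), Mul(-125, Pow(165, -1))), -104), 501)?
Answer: Rational(63061, 165) ≈ 382.19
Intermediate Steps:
Add(Mul(Add(Mul(-209, Pow(-110, -1)), Mul(-125, Pow(165, -1))), -104), 501) = Add(Mul(Add(Mul(-209, Rational(-1, 110)), Mul(-125, Rational(1, 165))), -104), 501) = Add(Mul(Add(Rational(19, 10), Rational(-25, 33)), -104), 501) = Add(Mul(Rational(377, 330), -104), 501) = Add(Rational(-19604, 165), 501) = Rational(63061, 165)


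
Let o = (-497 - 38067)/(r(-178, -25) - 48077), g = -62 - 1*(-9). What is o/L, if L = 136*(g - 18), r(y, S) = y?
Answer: -9641/116487570 ≈ -8.2764e-5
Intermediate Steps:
g = -53 (g = -62 + 9 = -53)
o = 38564/48255 (o = (-497 - 38067)/(-178 - 48077) = -38564/(-48255) = -38564*(-1/48255) = 38564/48255 ≈ 0.79917)
L = -9656 (L = 136*(-53 - 18) = 136*(-71) = -9656)
o/L = (38564/48255)/(-9656) = (38564/48255)*(-1/9656) = -9641/116487570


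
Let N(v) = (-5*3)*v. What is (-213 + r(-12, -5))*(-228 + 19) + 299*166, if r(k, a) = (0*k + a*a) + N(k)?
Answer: 51306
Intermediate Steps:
N(v) = -15*v
r(k, a) = a² - 15*k (r(k, a) = (0*k + a*a) - 15*k = (0 + a²) - 15*k = a² - 15*k)
(-213 + r(-12, -5))*(-228 + 19) + 299*166 = (-213 + ((-5)² - 15*(-12)))*(-228 + 19) + 299*166 = (-213 + (25 + 180))*(-209) + 49634 = (-213 + 205)*(-209) + 49634 = -8*(-209) + 49634 = 1672 + 49634 = 51306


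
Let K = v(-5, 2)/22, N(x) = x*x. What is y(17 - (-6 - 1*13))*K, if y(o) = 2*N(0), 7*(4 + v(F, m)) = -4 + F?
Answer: 0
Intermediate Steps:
v(F, m) = -32/7 + F/7 (v(F, m) = -4 + (-4 + F)/7 = -4 + (-4/7 + F/7) = -32/7 + F/7)
N(x) = x²
y(o) = 0 (y(o) = 2*0² = 2*0 = 0)
K = -37/154 (K = (-32/7 + (⅐)*(-5))/22 = (-32/7 - 5/7)*(1/22) = -37/7*1/22 = -37/154 ≈ -0.24026)
y(17 - (-6 - 1*13))*K = 0*(-37/154) = 0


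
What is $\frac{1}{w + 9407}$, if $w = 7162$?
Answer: $\frac{1}{16569} \approx 6.0354 \cdot 10^{-5}$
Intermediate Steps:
$\frac{1}{w + 9407} = \frac{1}{7162 + 9407} = \frac{1}{16569}$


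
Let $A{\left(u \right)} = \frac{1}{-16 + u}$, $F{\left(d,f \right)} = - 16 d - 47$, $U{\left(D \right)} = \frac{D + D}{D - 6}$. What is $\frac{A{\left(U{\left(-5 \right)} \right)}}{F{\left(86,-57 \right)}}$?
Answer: $\frac{11}{236218} \approx 4.6567 \cdot 10^{-5}$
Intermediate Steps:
$U{\left(D \right)} = \frac{2 D}{-6 + D}$
$F{\left(d,f \right)} = -47 - 16 d$
$\frac{A{\left(U{\left(-5 \right)} \right)}}{F{\left(86,-57 \right)}} = \frac{1}{\left(-16 + 2 \left(-5\right) \frac{1}{-6 - 5}\right) \left(-47 - 1376\right)} = \frac{1}{\left(-16 + 2 \left(-5\right) \frac{1}{-11}\right) \left(-47 - 1376\right)} = \frac{1}{\left(-16 + 2 \left(-5\right) \left(- \frac{1}{11}\right)\right) \left(-1423\right)} = \frac{1}{-16 + \frac{10}{11}} \left(- \frac{1}{1423}\right) = \frac{1}{- \frac{166}{11}} \left(- \frac{1}{1423}\right) = \left(- \frac{11}{166}\right) \left(- \frac{1}{1423}\right) = \frac{11}{236218}$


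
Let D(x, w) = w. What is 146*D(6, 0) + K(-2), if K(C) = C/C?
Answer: 1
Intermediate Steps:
K(C) = 1
146*D(6, 0) + K(-2) = 146*0 + 1 = 0 + 1 = 1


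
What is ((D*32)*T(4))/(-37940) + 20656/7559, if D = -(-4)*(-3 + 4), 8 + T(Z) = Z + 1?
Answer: 196647824/71697115 ≈ 2.7428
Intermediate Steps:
T(Z) = -7 + Z (T(Z) = -8 + (Z + 1) = -8 + (1 + Z) = -7 + Z)
D = 4 (D = -(-4) = -2*(-2) = 4)
((D*32)*T(4))/(-37940) + 20656/7559 = ((4*32)*(-7 + 4))/(-37940) + 20656/7559 = (128*(-3))*(-1/37940) + 20656*(1/7559) = -384*(-1/37940) + 20656/7559 = 96/9485 + 20656/7559 = 196647824/71697115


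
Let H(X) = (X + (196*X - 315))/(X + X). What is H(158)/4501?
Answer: 30811/1422316 ≈ 0.021663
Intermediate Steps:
H(X) = (-315 + 197*X)/(2*X) (H(X) = (X + (-315 + 196*X))/((2*X)) = (-315 + 197*X)*(1/(2*X)) = (-315 + 197*X)/(2*X))
H(158)/4501 = ((1/2)*(-315 + 197*158)/158)/4501 = ((1/2)*(1/158)*(-315 + 31126))*(1/4501) = ((1/2)*(1/158)*30811)*(1/4501) = (30811/316)*(1/4501) = 30811/1422316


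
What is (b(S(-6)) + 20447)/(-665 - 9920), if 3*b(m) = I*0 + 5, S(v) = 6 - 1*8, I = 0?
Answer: -61346/31755 ≈ -1.9319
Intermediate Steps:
S(v) = -2 (S(v) = 6 - 8 = -2)
b(m) = 5/3 (b(m) = (0*0 + 5)/3 = (0 + 5)/3 = (1/3)*5 = 5/3)
(b(S(-6)) + 20447)/(-665 - 9920) = (5/3 + 20447)/(-665 - 9920) = (61346/3)/(-10585) = (61346/3)*(-1/10585) = -61346/31755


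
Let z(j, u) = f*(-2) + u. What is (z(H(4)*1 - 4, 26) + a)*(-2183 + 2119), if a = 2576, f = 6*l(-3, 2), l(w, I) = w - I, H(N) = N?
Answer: -170368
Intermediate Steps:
f = -30 (f = 6*(-3 - 1*2) = 6*(-3 - 2) = 6*(-5) = -30)
z(j, u) = 60 + u (z(j, u) = -30*(-2) + u = 60 + u)
(z(H(4)*1 - 4, 26) + a)*(-2183 + 2119) = ((60 + 26) + 2576)*(-2183 + 2119) = (86 + 2576)*(-64) = 2662*(-64) = -170368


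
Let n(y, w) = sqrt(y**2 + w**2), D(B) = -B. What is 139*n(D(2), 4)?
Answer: 278*sqrt(5) ≈ 621.63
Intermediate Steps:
n(y, w) = sqrt(w**2 + y**2)
139*n(D(2), 4) = 139*sqrt(4**2 + (-1*2)**2) = 139*sqrt(16 + (-2)**2) = 139*sqrt(16 + 4) = 139*sqrt(20) = 139*(2*sqrt(5)) = 278*sqrt(5)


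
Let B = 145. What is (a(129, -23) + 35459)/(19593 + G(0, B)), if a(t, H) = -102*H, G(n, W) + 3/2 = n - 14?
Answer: 15122/7831 ≈ 1.9310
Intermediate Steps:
G(n, W) = -31/2 + n (G(n, W) = -3/2 + (n - 14) = -3/2 + (-14 + n) = -31/2 + n)
(a(129, -23) + 35459)/(19593 + G(0, B)) = (-102*(-23) + 35459)/(19593 + (-31/2 + 0)) = (2346 + 35459)/(19593 - 31/2) = 37805/(39155/2) = 37805*(2/39155) = 15122/7831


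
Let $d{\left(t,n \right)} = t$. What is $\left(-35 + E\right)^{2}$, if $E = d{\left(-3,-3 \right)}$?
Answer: $1444$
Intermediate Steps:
$E = -3$
$\left(-35 + E\right)^{2} = \left(-35 - 3\right)^{2} = \left(-38\right)^{2} = 1444$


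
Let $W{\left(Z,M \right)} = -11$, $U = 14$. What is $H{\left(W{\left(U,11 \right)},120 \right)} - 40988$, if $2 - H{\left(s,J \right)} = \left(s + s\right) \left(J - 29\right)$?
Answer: $-38984$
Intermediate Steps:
$H{\left(s,J \right)} = 2 - 2 s \left(-29 + J\right)$ ($H{\left(s,J \right)} = 2 - \left(s + s\right) \left(J - 29\right) = 2 - 2 s \left(-29 + J\right)$)
$H{\left(W{\left(U,11 \right)},120 \right)} - 40988 = \left(2 + 58 \left(-11\right) - 240 \left(-11\right)\right) - 40988 = \left(2 - 638 + 2640\right) - 40988 = 2004 - 40988 = -38984$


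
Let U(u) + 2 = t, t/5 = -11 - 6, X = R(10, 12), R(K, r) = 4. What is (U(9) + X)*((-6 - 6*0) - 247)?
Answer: 20999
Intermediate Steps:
X = 4
t = -85 (t = 5*(-11 - 6) = 5*(-17) = -85)
U(u) = -87 (U(u) = -2 - 85 = -87)
(U(9) + X)*((-6 - 6*0) - 247) = (-87 + 4)*((-6 - 6*0) - 247) = -83*((-6 + 0) - 247) = -83*(-6 - 247) = -83*(-253) = 20999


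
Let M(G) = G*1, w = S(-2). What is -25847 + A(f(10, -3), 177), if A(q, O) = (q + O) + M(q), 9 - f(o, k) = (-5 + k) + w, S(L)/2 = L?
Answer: -25628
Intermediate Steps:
S(L) = 2*L
w = -4 (w = 2*(-2) = -4)
M(G) = G
f(o, k) = 18 - k (f(o, k) = 9 - ((-5 + k) - 4) = 9 - (-9 + k) = 9 + (9 - k) = 18 - k)
A(q, O) = O + 2*q (A(q, O) = (q + O) + q = (O + q) + q = O + 2*q)
-25847 + A(f(10, -3), 177) = -25847 + (177 + 2*(18 - 1*(-3))) = -25847 + (177 + 2*(18 + 3)) = -25847 + (177 + 2*21) = -25847 + (177 + 42) = -25847 + 219 = -25628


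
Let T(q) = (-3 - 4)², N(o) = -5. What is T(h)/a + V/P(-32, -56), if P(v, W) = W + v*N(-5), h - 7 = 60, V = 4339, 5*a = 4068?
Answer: 4419133/105768 ≈ 41.781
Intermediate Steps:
a = 4068/5 (a = (⅕)*4068 = 4068/5 ≈ 813.60)
h = 67 (h = 7 + 60 = 67)
T(q) = 49 (T(q) = (-7)² = 49)
P(v, W) = W - 5*v (P(v, W) = W + v*(-5) = W - 5*v)
T(h)/a + V/P(-32, -56) = 49/(4068/5) + 4339/(-56 - 5*(-32)) = 49*(5/4068) + 4339/(-56 + 160) = 245/4068 + 4339/104 = 4419133/105768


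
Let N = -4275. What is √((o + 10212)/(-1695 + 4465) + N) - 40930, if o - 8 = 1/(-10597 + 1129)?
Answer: -40930 + I*√81608364830128910/4371060 ≈ -40930.0 + 65.355*I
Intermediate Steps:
o = 75743/9468 (o = 8 + 1/(-10597 + 1129) = 8 + 1/(-9468) = 8 - 1/9468 = 75743/9468 ≈ 7.9999)
√((o + 10212)/(-1695 + 4465) + N) - 40930 = √((75743/9468 + 10212)/(-1695 + 4465) - 4275) - 40930 = √((96762959/9468)/2770 - 4275) - 40930 = √((96762959/9468)*(1/2770) - 4275) - 40930 = √(96762959/26226360 - 4275) - 40930 = √(-112020926041/26226360) - 40930 = I*√81608364830128910/4371060 - 40930 = -40930 + I*√81608364830128910/4371060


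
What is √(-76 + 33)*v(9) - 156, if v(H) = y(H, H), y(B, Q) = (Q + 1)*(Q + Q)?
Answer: -156 + 180*I*√43 ≈ -156.0 + 1180.3*I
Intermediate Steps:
y(B, Q) = 2*Q*(1 + Q) (y(B, Q) = (1 + Q)*(2*Q) = 2*Q*(1 + Q))
v(H) = 2*H*(1 + H)
√(-76 + 33)*v(9) - 156 = √(-76 + 33)*(2*9*(1 + 9)) - 156 = √(-43)*(2*9*10) - 156 = (I*√43)*180 - 156 = 180*I*√43 - 156 = -156 + 180*I*√43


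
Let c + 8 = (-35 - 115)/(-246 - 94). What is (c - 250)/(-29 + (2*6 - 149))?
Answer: 8757/5644 ≈ 1.5516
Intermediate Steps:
c = -257/34 (c = -8 + (-35 - 115)/(-246 - 94) = -8 - 150/(-340) = -8 - 150*(-1/340) = -8 + 15/34 = -257/34 ≈ -7.5588)
(c - 250)/(-29 + (2*6 - 149)) = (-257/34 - 250)/(-29 + (2*6 - 149)) = -8757/(34*(-29 + (12 - 149))) = -8757/(34*(-29 - 137)) = -8757/34/(-166) = -8757/34*(-1/166) = 8757/5644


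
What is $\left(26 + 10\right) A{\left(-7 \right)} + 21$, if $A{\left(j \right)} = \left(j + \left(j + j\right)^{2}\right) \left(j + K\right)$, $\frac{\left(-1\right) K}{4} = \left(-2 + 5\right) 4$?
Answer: $-374199$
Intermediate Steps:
$K = -48$ ($K = - 4 \left(-2 + 5\right) 4 = - 4 \cdot 3 \cdot 4 = \left(-4\right) 12 = -48$)
$A{\left(j \right)} = \left(-48 + j\right) \left(j + 4 j^{2}\right)$ ($A{\left(j \right)} = \left(j + \left(j + j\right)^{2}\right) \left(j - 48\right) = \left(j + \left(2 j\right)^{2}\right) \left(-48 + j\right) = \left(j + 4 j^{2}\right) \left(-48 + j\right) = \left(-48 + j\right) \left(j + 4 j^{2}\right)$)
$\left(26 + 10\right) A{\left(-7 \right)} + 21 = \left(26 + 10\right) \left(- 7 \left(-48 - -1337 + 4 \left(-7\right)^{2}\right)\right) + 21 = 36 \left(- 7 \left(-48 + 1337 + 4 \cdot 49\right)\right) + 21 = 36 \left(- 7 \left(-48 + 1337 + 196\right)\right) + 21 = 36 \left(\left(-7\right) 1485\right) + 21 = 36 \left(-10395\right) + 21 = -374220 + 21 = -374199$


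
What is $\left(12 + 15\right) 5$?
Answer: $135$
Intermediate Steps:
$\left(12 + 15\right) 5 = 27 \cdot 5 = 135$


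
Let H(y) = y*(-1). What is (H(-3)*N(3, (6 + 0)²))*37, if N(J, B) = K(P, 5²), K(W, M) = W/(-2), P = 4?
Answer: -222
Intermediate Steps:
H(y) = -y
K(W, M) = -W/2 (K(W, M) = W*(-½) = -W/2)
N(J, B) = -2 (N(J, B) = -½*4 = -2)
(H(-3)*N(3, (6 + 0)²))*37 = (-1*(-3)*(-2))*37 = (3*(-2))*37 = -6*37 = -222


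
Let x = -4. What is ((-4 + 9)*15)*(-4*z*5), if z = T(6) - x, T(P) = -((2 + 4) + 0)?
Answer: 3000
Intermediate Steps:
T(P) = -6 (T(P) = -(6 + 0) = -1*6 = -6)
z = -2 (z = -6 - 1*(-4) = -6 + 4 = -2)
((-4 + 9)*15)*(-4*z*5) = ((-4 + 9)*15)*(-4*(-2)*5) = (5*15)*(8*5) = 75*40 = 3000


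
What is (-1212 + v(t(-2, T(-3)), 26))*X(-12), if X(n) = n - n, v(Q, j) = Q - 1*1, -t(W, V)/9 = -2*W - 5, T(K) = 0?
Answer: 0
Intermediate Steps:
t(W, V) = 45 + 18*W (t(W, V) = -9*(-2*W - 5) = -9*(-5 - 2*W) = 45 + 18*W)
v(Q, j) = -1 + Q (v(Q, j) = Q - 1 = -1 + Q)
X(n) = 0
(-1212 + v(t(-2, T(-3)), 26))*X(-12) = (-1212 + (-1 + (45 + 18*(-2))))*0 = (-1212 + (-1 + (45 - 36)))*0 = (-1212 + (-1 + 9))*0 = (-1212 + 8)*0 = -1204*0 = 0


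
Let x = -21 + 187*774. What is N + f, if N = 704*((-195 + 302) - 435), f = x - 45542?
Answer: -131737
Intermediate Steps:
x = 144717 (x = -21 + 144738 = 144717)
f = 99175 (f = 144717 - 45542 = 99175)
N = -230912 (N = 704*(107 - 435) = 704*(-328) = -230912)
N + f = -230912 + 99175 = -131737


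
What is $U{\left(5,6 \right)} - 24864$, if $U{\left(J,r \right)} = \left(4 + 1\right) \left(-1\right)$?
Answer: $-24869$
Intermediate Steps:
$U{\left(J,r \right)} = -5$ ($U{\left(J,r \right)} = 5 \left(-1\right) = -5$)
$U{\left(5,6 \right)} - 24864 = -5 - 24864 = -24869$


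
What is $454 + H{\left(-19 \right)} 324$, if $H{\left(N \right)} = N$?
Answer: $-5702$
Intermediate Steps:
$454 + H{\left(-19 \right)} 324 = 454 - 6156 = -5702$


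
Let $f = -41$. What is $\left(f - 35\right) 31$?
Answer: $-2356$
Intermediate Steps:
$\left(f - 35\right) 31 = \left(-41 - 35\right) 31 = \left(-76\right) 31 = -2356$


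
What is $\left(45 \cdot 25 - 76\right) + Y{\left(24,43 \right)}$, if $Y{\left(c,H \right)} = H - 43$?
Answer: $1049$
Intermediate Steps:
$Y{\left(c,H \right)} = -43 + H$ ($Y{\left(c,H \right)} = H - 43 = -43 + H$)
$\left(45 \cdot 25 - 76\right) + Y{\left(24,43 \right)} = \left(45 \cdot 25 - 76\right) + \left(-43 + 43\right) = \left(1125 - 76\right) + 0 = 1049 + 0 = 1049$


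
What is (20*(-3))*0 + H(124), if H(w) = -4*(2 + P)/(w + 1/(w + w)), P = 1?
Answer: -992/10251 ≈ -0.096771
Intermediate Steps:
H(w) = -12/(w + 1/(2*w)) (H(w) = -4*(2 + 1)/(w + 1/(w + w)) = -12/(w + 1/(2*w)))
(20*(-3))*0 + H(124) = (20*(-3))*0 - 24*124/(1 + 2*124²) = -60*0 - 24*124/(1 + 2*15376) = 0 - 24*124/(1 + 30752) = 0 - 24*124/30753 = 0 - 24*124*1/30753 = 0 - 992/10251 = -992/10251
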